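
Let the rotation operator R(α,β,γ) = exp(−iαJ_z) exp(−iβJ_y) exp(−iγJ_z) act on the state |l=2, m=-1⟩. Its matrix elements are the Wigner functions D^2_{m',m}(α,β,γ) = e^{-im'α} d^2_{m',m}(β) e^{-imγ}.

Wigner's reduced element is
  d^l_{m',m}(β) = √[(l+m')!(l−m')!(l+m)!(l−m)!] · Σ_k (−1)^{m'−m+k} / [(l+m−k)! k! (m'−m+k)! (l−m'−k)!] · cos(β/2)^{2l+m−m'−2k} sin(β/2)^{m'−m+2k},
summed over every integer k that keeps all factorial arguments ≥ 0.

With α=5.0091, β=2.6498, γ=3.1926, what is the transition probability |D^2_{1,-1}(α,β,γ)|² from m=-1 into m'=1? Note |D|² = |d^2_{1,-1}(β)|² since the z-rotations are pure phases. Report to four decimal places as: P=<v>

P=0.5152

First d^2_{1,-1}(β=2.6498), then the phase factors e^{-i(1)α} and e^{-i(-1)γ}:
With c≡cos(β/2)=0.243426 and s≡sin(β/2)=0.969920, N=[6·1·1·6]^{1/2}=6.000000
The bounds max(0,m−m')=0 and min(l+m,l−m')=1 give 2 terms
  k=0: (−1)^2·6.0000/(2)·0.2434^2·0.9699^2 = +0.167234
  k=1: (−1)^3·6.0000/(6)·0.2434^0·0.9699^4 = -0.884999
d^2_{1,-1}(2.6498) = +0.167234 -0.884999 = -0.717765
|D^2_{1,-1}|² = |d^2_{1,-1}(β)|² = (-0.717765)² = 0.515186 (the z-rotation phases have unit modulus)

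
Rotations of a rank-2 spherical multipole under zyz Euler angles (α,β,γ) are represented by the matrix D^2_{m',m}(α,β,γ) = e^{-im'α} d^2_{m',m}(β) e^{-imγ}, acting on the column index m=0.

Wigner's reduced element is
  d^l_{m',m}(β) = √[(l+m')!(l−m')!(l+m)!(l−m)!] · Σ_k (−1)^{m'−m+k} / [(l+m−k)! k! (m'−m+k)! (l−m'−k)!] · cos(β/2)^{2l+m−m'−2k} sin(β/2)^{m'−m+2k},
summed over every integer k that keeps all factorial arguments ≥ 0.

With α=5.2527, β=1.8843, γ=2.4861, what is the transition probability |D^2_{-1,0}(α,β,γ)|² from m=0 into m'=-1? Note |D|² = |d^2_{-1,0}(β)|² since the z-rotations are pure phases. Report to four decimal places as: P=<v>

First d^2_{-1,0}(β=1.8843), then the phase factors e^{-i(-1)α} and e^{-i(0)γ}:
c=cos(1.8843/2)=0.588050, s=sin(1.8843/2)=0.808824; N=√[1·6·2·2]=4.898979
k∈{1,2} keeps every argument non-negative
  k=1: (−1)^0·4.8990/(2)·0.5881^3·0.8088^1 = +0.402878
  k=2: (−1)^1·4.8990/(2)·0.5881^1·0.8088^3 = -0.762172
d^2_{-1,0}(1.8843) = +0.402878 -0.762172 = -0.359294
|D^2_{-1,0}|² = |d^2_{-1,0}(β)|² = (-0.359294)² = 0.129092 (the z-rotation phases have unit modulus)

P=0.1291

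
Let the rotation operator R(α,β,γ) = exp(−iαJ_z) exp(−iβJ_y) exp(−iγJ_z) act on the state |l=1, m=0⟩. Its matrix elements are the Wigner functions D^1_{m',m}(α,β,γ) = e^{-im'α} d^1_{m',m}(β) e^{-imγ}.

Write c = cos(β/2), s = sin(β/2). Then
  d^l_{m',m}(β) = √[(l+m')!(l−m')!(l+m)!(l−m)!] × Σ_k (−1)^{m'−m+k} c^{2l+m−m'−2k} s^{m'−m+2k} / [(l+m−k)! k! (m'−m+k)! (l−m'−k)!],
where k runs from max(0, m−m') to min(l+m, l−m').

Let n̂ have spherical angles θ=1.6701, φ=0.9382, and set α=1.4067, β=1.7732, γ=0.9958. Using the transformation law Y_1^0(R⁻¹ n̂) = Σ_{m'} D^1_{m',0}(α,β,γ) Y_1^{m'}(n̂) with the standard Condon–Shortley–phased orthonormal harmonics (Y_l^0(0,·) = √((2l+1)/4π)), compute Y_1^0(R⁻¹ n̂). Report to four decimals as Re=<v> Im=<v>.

Need the full column D^1_{m',0} for m'=−1..1 at α=1.4067, β=1.7732, γ=0.9958.
cos(β/2)=0.632050, sin(β/2)=0.774927
d^1_{-1,0}: single k=1 term ⇒ +0.692672;  D = +0.113156+0.683367i
d^1_{0,0}: k∈[0..1] ⇒ +0.399488 -0.600512 = -0.201025;  D = -0.201025+0.000000i
d^1_{1,0}: single k=0 term ⇒ -0.692672;  D = -0.113156+0.683367i
Y_1^{m'}(θ=1.6701,φ=0.9382) and Σ D·Y over m':
  (+0.1132+0.6834i)·(+0.2033-0.2773i)  (-0.2010+0.0000i)·(-0.0484+0.0000i)  (-0.1132+0.6834i)·(-0.2033-0.2773i)
Y_1^0(R⁻¹ n̂) = +0.434688+0.000000i

Re=0.4347 Im=0.0000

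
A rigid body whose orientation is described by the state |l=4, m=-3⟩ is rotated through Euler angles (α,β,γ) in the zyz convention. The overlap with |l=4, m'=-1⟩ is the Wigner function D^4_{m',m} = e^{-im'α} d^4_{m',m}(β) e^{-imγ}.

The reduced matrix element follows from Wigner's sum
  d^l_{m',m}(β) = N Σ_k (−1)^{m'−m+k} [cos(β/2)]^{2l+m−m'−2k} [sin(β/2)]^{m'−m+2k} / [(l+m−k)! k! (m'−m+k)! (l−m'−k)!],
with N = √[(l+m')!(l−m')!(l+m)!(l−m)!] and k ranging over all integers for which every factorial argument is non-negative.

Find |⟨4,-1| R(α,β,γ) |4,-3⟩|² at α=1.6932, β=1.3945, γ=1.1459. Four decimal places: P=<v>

First d^4_{-1,-3}(β=1.3945), then the phase factors e^{-i(-1)α} and e^{-i(-3)γ}:
c=cos(1.3945/2)=0.766611, s=sin(1.3945/2)=0.642112; N=√[6·120·1·5040]=1904.940944
k: max(0,(-3)−(-1))=0 … min(4+(-3),4−(-1))=1
  k=0: (−1)^2·1904.9409/(240)·0.7666^6·0.6421^2 = +0.664265
  k=1: (−1)^3·1904.9409/(144)·0.7666^4·0.6421^4 = -0.776715
d^4_{-1,-3}(1.3945) = +0.664265 -0.776715 = -0.112450
|D^4_{-1,-3}|² = |d^4_{-1,-3}(β)|² = (-0.112450)² = 0.012645 (the z-rotation phases have unit modulus)

P=0.0126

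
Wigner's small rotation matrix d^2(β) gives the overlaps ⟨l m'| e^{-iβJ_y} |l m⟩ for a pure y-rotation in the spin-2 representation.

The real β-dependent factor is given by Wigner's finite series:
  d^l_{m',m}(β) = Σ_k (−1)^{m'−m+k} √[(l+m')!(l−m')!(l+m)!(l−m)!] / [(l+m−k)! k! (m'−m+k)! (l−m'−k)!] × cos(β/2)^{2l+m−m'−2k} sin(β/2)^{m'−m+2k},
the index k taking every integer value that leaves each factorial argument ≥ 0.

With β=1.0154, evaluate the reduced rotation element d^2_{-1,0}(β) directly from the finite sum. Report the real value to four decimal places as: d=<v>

d=0.5487

d^2_{-1,0}(β=1.0154) via Wigner's sum:
With c≡cos(β/2)=0.873865 and s≡sin(β/2)=0.486169, N=[1·6·2·2]^{1/2}=4.898979
k∈{1,2} keeps every argument non-negative
  k=1: (−1)^0·4.8990/(2)·0.8739^3·0.4862^1 = +0.794686
  k=2: (−1)^1·4.8990/(2)·0.8739^1·0.4862^3 = -0.245969
d^2_{-1,0}(1.0154) = +0.794686 -0.245969 = +0.548717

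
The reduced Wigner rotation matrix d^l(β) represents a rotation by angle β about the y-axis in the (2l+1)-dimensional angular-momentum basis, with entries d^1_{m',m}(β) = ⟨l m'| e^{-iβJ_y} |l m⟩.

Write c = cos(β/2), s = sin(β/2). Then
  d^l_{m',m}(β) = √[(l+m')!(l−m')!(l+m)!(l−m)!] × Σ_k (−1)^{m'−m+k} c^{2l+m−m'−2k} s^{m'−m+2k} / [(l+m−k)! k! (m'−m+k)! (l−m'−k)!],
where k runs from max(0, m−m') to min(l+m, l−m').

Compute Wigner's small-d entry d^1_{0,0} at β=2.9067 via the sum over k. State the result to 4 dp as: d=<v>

d=-0.9725

d^1_{0,0}(β=2.9067) via Wigner's sum:
c=cos(2.9067/2)=0.117177, s=sin(2.9067/2)=0.993111; N=√[1·1·1·1]=1.000000
k∈{0,1} keeps every argument non-negative
  k=0: (−1)^0·1.0000/(1)·0.1172^2·0.9931^0 = +0.013730
  k=1: (−1)^1·1.0000/(1)·0.1172^0·0.9931^2 = -0.986270
d^1_{0,0}(2.9067) = +0.013730 -0.986270 = -0.972539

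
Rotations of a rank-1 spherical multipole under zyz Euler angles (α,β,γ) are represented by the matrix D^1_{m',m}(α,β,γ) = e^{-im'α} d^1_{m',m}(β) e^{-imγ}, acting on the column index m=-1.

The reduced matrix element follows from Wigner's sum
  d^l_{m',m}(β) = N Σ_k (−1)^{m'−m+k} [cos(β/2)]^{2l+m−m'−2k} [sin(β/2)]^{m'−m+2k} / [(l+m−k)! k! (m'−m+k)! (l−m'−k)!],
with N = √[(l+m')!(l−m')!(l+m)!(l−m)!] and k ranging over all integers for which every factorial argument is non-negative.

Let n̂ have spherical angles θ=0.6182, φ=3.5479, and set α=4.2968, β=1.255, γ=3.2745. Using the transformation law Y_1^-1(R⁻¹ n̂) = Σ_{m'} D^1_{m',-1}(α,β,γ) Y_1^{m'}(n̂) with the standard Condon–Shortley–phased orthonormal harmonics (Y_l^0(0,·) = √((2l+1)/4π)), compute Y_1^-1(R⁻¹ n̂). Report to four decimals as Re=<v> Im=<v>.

Re=0.2382 Im=-0.1057

Need the full column D^1_{m',-1} for m'=−1..1 at α=4.2968, β=1.255, γ=3.2745.
cos(β/2)=0.809498, sin(β/2)=0.587123
d^1_{-1,-1}: single k=0 term ⇒ +0.655287;  D = +0.182780+0.629279i
d^1_{0,-1}: single k=0 term ⇒ -0.672140;  D = +0.666212+0.089070i
d^1_{1,-1}: single k=0 term ⇒ +0.344713;  D = +0.179735-0.294147i
Y_1^{m'}(θ=0.6182,φ=3.5479) and Σ D·Y over m':
  (+0.1828+0.6293i)·(-0.1839+0.0791i)  (+0.6662+0.0891i)·(+0.3982+0.0000i)  (+0.1797-0.2941i)·(+0.1839+0.0791i)
Y_1^-1(R⁻¹ n̂) = +0.238186-0.105697i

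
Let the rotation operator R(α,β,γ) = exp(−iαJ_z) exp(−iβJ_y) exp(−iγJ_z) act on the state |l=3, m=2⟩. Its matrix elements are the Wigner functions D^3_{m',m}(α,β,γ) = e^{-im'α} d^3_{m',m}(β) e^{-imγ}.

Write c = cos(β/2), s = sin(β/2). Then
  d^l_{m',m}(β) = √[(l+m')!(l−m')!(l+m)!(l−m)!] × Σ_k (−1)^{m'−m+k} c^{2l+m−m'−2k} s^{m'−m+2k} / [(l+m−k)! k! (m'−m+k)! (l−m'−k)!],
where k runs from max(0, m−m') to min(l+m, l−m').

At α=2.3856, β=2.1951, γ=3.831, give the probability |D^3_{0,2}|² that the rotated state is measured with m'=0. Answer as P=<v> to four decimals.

D^3_{0,2}(2.3856,2.1951,3.831) = e^{-i·0·2.3856}·d^3_{0,2}(2.1951)·e^{-i·2·3.831}. Compute d first:
c=cos(2.1951/2)=0.455778, s=sin(2.1951/2)=0.890093; N=√[6·6·120·1]=65.726707
The bounds max(0,m−m')=2 and min(l+m,l−m')=3 give 2 terms
  k=2: (−1)^0·65.7267/(12)·0.4558^4·0.8901^2 = +0.187260
  k=3: (−1)^1·65.7267/(12)·0.4558^2·0.8901^4 = -0.714184
d^3_{0,2}(2.1951) = +0.187260 -0.714184 = -0.526923
|D^3_{0,2}|² = |d^3_{0,2}(β)|² = (-0.526923)² = 0.277648 (the z-rotation phases have unit modulus)

P=0.2776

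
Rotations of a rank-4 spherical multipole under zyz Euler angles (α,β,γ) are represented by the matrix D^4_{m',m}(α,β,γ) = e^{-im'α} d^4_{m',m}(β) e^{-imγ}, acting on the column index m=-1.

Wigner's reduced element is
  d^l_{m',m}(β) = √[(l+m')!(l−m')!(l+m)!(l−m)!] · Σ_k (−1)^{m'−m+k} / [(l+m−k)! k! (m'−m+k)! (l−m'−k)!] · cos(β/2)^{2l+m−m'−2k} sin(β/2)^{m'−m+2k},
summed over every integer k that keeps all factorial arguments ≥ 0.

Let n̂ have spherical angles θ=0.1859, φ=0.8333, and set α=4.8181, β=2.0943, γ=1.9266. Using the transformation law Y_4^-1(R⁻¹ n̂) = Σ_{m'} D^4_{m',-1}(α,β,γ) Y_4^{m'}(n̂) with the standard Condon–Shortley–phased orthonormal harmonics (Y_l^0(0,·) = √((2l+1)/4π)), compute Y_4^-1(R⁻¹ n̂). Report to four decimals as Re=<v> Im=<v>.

Need the full column D^4_{m',-1} for m'=−4..4 at α=4.8181, β=2.0943, γ=1.9266.
cos(β/2)=0.500041, sin(β/2)=0.866002
d^4_{-4,-1}: single k=3 term ⇒ +0.151942;  D = -0.106712+0.108162i
d^4_{-3,-1}: k∈[2..3] ⇒ +0.093056 -0.465176 = -0.372120;  D = +0.290996+0.231937i
d^4_{-2,-1}: k∈[1..3] ⇒ +0.028721 -0.430716 +0.861243 = +0.459248;  D = +0.246751-0.387327i
d^4_{-1,-1}: k∈[0..3] ⇒ +0.003909 -0.175858 +1.054919 -1.054687 = -0.171718;  D = -0.153753-0.076467i
d^4_{0,-1}: k∈[0..3] ⇒ -0.030274 +0.544818 -1.634094 +0.816868 = -0.302683;  D = +0.105438-0.283725i
d^4_{1,-1}: k∈[0..3] ⇒ +0.117239 -1.054919 +1.582031 -0.316337 = +0.328014;  D = -0.317810-0.081181i
d^4_{2,-1}: k∈[0..2] ⇒ -0.287144 +1.291865 -0.774949 = +0.229772;  D = +0.033060-0.227381i
d^4_{3,-1}: k∈[0..1] ⇒ +0.465176 -0.837132 = -0.371957;  D = -0.371679-0.014380i
d^4_{4,-1}: single k=0 term ⇒ -0.455727;  D = -0.030529-0.454703i
Y_4^{m'}(θ=0.1859,φ=0.8333) and Σ D·Y over m':
  (-0.1067+0.1082i)·(-0.0005+0.0001i)  (+0.2910+0.2319i)·(-0.0062-0.0046i)  (+0.2468-0.3873i)·(-0.0063-0.0655i)  (-0.1538-0.0765i)·(+0.2173-0.2392i)  (+0.1054-0.2837i)·(+0.7060+0.0000i)  (-0.3178-0.0812i)·(-0.2173-0.2392i)  (+0.0331-0.2274i)·(-0.0063+0.0655i)  (-0.3717-0.0144i)·(+0.0062-0.0046i)  (-0.0305-0.4547i)·(-0.0005-0.0001i)
Y_4^-1(R⁻¹ n̂) = +0.057045-0.097619i

Re=0.0570 Im=-0.0976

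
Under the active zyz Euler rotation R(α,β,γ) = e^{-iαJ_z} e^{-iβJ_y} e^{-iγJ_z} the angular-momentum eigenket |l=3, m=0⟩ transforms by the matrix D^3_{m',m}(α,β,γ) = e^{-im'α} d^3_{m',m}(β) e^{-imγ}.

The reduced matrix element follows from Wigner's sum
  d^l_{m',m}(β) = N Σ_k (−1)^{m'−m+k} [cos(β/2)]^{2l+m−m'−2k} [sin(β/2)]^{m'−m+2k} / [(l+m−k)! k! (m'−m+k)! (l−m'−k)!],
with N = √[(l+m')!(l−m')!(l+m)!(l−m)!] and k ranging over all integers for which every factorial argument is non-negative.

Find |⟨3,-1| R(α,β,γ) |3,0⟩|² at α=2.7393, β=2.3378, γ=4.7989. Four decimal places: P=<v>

D^3_{-1,0}(2.7393,2.3378,4.7989) = e^{-i·-1·2.7393}·d^3_{-1,0}(2.3378)·e^{-i·0·4.7989}. Compute d first:
Half-angle: c=0.391164, s=0.920321. N=√(2·24·6·6)=41.569219
k: max(0,(0)−(-1))=1 … min(3+(0),3−(-1))=3
  k=1: (−1)^0·41.5692/(12)·0.3912^5·0.9203^1 = +0.029196
  k=2: (−1)^1·41.5692/(4)·0.3912^3·0.9203^3 = -0.484850
  k=3: (−1)^2·41.5692/(12)·0.3912^1·0.9203^5 = +0.894636
d^3_{-1,0}(2.3378) = +0.029196 -0.484850 +0.894636 = +0.438982
|D^3_{-1,0}|² = |d^3_{-1,0}(β)|² = (+0.438982)² = 0.192705 (the z-rotation phases have unit modulus)

P=0.1927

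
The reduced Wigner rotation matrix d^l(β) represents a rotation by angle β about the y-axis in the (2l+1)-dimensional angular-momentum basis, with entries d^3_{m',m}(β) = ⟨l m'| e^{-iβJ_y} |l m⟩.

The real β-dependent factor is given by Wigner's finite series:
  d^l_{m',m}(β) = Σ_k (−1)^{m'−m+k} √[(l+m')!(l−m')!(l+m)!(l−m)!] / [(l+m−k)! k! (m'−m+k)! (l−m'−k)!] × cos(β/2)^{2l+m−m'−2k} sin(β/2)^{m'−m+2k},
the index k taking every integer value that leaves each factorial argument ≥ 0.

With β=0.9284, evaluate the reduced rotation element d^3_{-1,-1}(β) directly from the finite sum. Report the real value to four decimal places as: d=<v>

d^3_{-1,-1}(β=0.9284) via Wigner's sum:
c=cos(0.9284/2)=0.894180, s=sin(0.9284/2)=0.447708; N=√[2·24·2·24]=48.000000
k: max(0,(-1)−(-1))=0 … min(3+(-1),3−(-1))=2
  k=0: (−1)^0·48.0000/(48)·0.8942^6·0.4477^0 = +0.511152
  k=1: (−1)^1·48.0000/(6)·0.8942^4·0.4477^2 = -1.025130
  k=2: (−1)^2·48.0000/(8)·0.8942^2·0.4477^4 = +0.192743
d^3_{-1,-1}(0.9284) = +0.511152 -1.025130 +0.192743 = -0.321235

d=-0.3212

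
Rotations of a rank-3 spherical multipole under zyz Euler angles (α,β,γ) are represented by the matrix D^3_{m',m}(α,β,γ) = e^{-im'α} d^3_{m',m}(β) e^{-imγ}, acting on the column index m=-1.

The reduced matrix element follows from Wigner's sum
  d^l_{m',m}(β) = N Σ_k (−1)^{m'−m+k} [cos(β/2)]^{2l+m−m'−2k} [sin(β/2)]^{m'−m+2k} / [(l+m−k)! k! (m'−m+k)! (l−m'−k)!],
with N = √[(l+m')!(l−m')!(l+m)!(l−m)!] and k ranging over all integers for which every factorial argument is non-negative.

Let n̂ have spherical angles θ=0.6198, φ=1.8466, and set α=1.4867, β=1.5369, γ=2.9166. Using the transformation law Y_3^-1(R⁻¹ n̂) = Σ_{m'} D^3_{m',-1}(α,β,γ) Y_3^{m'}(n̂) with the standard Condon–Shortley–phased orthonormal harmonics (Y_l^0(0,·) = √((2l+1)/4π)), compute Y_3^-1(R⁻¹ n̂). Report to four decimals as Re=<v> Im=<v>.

Re=0.1670 Im=0.0045

Need the full column D^3_{m',-1} for m'=−3..3 at α=1.4867, β=1.5369, γ=2.9166.
cos(β/2)=0.718989, sin(β/2)=0.695022
d^3_{-3,-1}: single k=2 term ⇒ +0.499955;  D = +0.229662+0.444083i
d^3_{-2,-1}: k∈[1..2] ⇒ +0.422288 -0.789208 = -0.366920;  D = -0.338921+0.140579i
d^3_{-1,-1}: k∈[0..2] ⇒ +0.138144 -1.032702 +0.723750 = -0.170808;  D = +0.051958+0.162713i
d^3_{0,-1}: k∈[0..2] ⇒ -0.462594 +1.296801 -0.403928 = +0.430279;  D = -0.419434+0.095995i
d^3_{1,-1}: k∈[0..2] ⇒ +0.774527 -0.965001 +0.112717 = -0.077757;  D = -0.010919-0.076986i
d^3_{2,-1}: k∈[0..1] ⇒ -0.789208 +0.368735 = -0.420473;  D = -0.419795+0.023870i
d^3_{3,-1}: single k=0 term ⇒ +0.467179;  D = +0.012751-0.467005i
Y_3^{m'}(θ=0.6198,φ=1.8466) and Σ D·Y over m':
  (+0.2297+0.4441i)·(+0.0602+0.0553i)  (-0.3389+0.1406i)·(-0.2391+0.1471i)  (+0.0520+0.1627i)·(-0.1182-0.4178i)  (-0.4194+0.0960i)·(+0.0951+0.0000i)  (-0.0109-0.0770i)·(+0.1182-0.4178i)  (-0.4198+0.0239i)·(-0.2391-0.1471i)  (+0.0128-0.4670i)·(-0.0602+0.0553i)
Y_3^-1(R⁻¹ n̂) = +0.167048+0.004484i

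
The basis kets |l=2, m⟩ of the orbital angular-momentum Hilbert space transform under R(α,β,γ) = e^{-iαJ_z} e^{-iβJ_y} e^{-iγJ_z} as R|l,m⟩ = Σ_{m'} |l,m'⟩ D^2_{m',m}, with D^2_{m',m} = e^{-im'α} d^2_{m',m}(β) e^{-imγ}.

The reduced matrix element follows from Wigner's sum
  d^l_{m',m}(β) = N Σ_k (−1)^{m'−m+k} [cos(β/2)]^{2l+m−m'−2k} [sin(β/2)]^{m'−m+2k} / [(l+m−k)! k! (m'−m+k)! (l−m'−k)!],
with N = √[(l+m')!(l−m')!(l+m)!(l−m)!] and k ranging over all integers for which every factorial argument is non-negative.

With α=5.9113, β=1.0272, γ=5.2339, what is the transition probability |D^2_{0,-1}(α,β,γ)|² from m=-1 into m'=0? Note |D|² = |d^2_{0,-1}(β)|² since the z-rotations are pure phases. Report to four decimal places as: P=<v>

P=0.2939

D^2_{0,-1}(5.9113,1.0272,5.2339) = e^{-i·0·5.9113}·d^2_{0,-1}(1.0272)·e^{-i·-1·5.2339}. Compute d first:
c=cos(1.0272/2)=0.870981, s=sin(1.0272/2)=0.491316; N=√[2·2·1·6]=4.898979
k: max(0,(-1)−(0))=0 … min(2+(-1),2−(0))=1
  k=0: (−1)^1·4.8990/(2)·0.8710^3·0.4913^1 = -0.795176
  k=1: (−1)^2·4.8990/(2)·0.8710^1·0.4913^3 = +0.253027
d^2_{0,-1}(1.0272) = -0.795176 +0.253027 = -0.542149
|D^2_{0,-1}|² = |d^2_{0,-1}(β)|² = (-0.542149)² = 0.293925 (the z-rotation phases have unit modulus)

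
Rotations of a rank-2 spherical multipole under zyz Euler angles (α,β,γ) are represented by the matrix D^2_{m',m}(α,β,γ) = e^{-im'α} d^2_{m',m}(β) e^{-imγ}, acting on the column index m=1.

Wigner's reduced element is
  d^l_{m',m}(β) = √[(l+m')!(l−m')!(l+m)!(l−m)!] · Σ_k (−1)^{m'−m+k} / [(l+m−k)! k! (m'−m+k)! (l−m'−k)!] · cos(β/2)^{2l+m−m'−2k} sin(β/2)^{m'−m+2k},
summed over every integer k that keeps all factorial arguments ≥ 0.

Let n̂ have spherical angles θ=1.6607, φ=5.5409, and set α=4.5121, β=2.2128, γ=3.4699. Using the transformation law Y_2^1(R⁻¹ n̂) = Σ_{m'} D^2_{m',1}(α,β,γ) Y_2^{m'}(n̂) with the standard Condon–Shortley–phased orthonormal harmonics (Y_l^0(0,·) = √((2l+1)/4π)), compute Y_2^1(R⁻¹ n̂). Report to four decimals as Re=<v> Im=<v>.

Re=0.0187 Im=0.3176

Need the full column D^2_{m',1} for m'=−2..2 at α=4.5121, β=2.2128, γ=3.4699.
cos(β/2)=0.447883, sin(β/2)=0.894092
d^2_{-2,1}: single k=3 term ⇒ +0.640238;  D = +0.477565-0.426423i
d^2_{-1,1}: k∈[2..3] ⇒ +0.481078 -0.639041 = -0.157964;  D = -0.079665-0.136404i
d^2_{0,1}: k∈[1..2] ⇒ +0.196767 -0.784128 = -0.587361;  D = +0.555990-0.189390i
d^2_{1,1}: k∈[0..1] ⇒ +0.040240 -0.481078 = -0.440838;  D = +0.056281+0.437230i
d^2_{2,1}: single k=0 term ⇒ -0.160659;  D = -0.160240-0.011601i
Y_2^{m'}(θ=1.6607,φ=5.5409) and Σ D·Y over m':
  (+0.4776-0.4264i)·(+0.0330+0.3817i)  (-0.0797-0.1364i)·(-0.0509-0.0467i)  (+0.5560-0.1894i)·(-0.3078+0.0000i)  (+0.0563+0.4372i)·(+0.0509-0.0467i)  (-0.1602-0.0116i)·(+0.0330-0.3817i)
Y_2^1(R⁻¹ n̂) = +0.018678+0.317602i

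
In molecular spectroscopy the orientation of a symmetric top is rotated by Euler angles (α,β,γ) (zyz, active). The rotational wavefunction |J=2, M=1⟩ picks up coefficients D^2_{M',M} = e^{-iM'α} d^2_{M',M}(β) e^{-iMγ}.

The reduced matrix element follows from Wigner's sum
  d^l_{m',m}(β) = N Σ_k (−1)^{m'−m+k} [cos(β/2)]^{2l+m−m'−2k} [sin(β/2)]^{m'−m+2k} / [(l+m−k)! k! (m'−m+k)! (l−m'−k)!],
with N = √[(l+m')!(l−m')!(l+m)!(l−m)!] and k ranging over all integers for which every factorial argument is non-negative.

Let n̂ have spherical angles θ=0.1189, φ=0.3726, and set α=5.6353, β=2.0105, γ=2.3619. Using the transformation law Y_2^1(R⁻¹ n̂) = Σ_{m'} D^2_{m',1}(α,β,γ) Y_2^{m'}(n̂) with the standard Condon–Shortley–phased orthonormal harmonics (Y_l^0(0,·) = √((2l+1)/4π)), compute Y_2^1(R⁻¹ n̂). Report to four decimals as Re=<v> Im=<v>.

Re=0.2064 Im=0.1638

Need the full column D^2_{m',1} for m'=−2..2 at α=5.6353, β=2.0105, γ=2.3619.
cos(β/2)=0.535877, sin(β/2)=0.844296
d^2_{-2,1}: single k=3 term ⇒ +0.645029;  D = -0.561021+0.318304i
d^2_{-1,1}: k∈[2..3] ⇒ +0.614103 -0.508135 = +0.105968;  D = -0.105049-0.013927i
d^2_{0,1}: k∈[1..2] ⇒ +0.318248 -0.789996 = -0.471748;  D = +0.335474+0.331668i
d^2_{1,1}: k∈[0..1] ⇒ +0.082463 -0.614103 = -0.531640;  D = +0.075881+0.526197i
d^2_{2,1}: single k=0 term ⇒ -0.259849;  D = -0.125641+0.227455i
Y_2^{m'}(θ=0.1189,φ=0.3726) and Σ D·Y over m':
  (-0.5610+0.3183i)·(+0.0040-0.0037i)  (-0.1050-0.0139i)·(+0.0847-0.0331i)  (+0.3355+0.3317i)·(+0.6175+0.0000i)  (+0.0759+0.5262i)·(-0.0847-0.0331i)  (-0.1256+0.2275i)·(+0.0040+0.0037i)
Y_2^1(R⁻¹ n̂) = +0.206372+0.163771i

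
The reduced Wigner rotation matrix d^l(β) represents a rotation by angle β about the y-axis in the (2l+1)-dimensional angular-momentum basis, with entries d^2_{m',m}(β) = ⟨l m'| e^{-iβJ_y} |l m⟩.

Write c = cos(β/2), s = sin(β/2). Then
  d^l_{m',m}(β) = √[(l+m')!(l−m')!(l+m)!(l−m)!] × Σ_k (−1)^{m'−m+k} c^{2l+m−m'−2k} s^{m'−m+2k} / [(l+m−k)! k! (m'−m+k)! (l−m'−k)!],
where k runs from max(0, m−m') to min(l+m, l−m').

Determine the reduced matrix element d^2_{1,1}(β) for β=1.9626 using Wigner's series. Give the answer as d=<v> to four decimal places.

d=-0.5451

d^2_{1,1}(β=1.9626) via Wigner's sum:
Half-angle: c=0.555942, s=0.831221. N=√(6·1·6·1)=6.000000
The bounds max(0,m−m')=0 and min(l+m,l−m')=1 give 2 terms
  k=0: (−1)^0·6.0000/(6)·0.5559^4·0.8312^0 = +0.095525
  k=1: (−1)^1·6.0000/(2)·0.5559^2·0.8312^2 = -0.640639
d^2_{1,1}(1.9626) = +0.095525 -0.640639 = -0.545114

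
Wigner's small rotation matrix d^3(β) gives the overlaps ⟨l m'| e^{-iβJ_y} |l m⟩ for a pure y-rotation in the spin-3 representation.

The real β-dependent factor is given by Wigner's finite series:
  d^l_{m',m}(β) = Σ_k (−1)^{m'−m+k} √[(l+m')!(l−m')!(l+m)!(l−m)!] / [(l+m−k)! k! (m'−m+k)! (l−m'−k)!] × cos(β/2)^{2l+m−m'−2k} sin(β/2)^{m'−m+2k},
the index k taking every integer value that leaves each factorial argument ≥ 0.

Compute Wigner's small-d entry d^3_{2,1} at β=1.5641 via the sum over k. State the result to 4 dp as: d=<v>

d^3_{2,1}(β=1.5641) via Wigner's sum:
Half-angle: c=0.709470, s=0.704735. N=√(120·1·24·2)=75.894664
k: max(0,(1)−(2))=0 … min(3+(1),3−(2))=1
  k=0: (−1)^1·75.8947/(24)·0.7095^5·0.7047^1 = -0.400587
  k=1: (−1)^2·75.8947/(12)·0.7095^3·0.7047^3 = +0.790516
d^3_{2,1}(1.5641) = -0.400587 +0.790516 = +0.389929

d=0.3899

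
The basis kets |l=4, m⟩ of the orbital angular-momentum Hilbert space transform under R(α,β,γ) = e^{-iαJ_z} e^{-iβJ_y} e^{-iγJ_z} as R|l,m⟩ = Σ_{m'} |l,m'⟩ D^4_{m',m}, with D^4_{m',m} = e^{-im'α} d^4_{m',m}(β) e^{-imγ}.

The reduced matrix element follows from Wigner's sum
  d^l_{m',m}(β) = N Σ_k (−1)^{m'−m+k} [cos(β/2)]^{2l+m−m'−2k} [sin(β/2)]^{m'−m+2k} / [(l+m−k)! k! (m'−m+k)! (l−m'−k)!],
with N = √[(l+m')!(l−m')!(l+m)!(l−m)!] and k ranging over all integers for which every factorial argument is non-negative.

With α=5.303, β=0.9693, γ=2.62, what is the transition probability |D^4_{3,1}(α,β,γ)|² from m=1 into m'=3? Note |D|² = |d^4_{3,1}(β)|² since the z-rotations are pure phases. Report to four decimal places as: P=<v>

First d^4_{3,1}(β=0.9693), then the phase factors e^{-i(3)α} and e^{-i(1)γ}:
With c≡cos(β/2)=0.884838 and s≡sin(β/2)=0.465899, N=[5040·1·120·6]^{1/2}=1904.940944
Admissible k: 0..1 (factorial args all ≥0)
  k=0: (−1)^2·1904.9409/(240)·0.8848^6·0.4659^2 = +0.826868
  k=1: (−1)^3·1904.9409/(144)·0.8848^4·0.4659^4 = -0.382068
d^4_{3,1}(0.9693) = +0.826868 -0.382068 = +0.444800
|D^4_{3,1}|² = |d^4_{3,1}(β)|² = (+0.444800)² = 0.197847 (the z-rotation phases have unit modulus)

P=0.1978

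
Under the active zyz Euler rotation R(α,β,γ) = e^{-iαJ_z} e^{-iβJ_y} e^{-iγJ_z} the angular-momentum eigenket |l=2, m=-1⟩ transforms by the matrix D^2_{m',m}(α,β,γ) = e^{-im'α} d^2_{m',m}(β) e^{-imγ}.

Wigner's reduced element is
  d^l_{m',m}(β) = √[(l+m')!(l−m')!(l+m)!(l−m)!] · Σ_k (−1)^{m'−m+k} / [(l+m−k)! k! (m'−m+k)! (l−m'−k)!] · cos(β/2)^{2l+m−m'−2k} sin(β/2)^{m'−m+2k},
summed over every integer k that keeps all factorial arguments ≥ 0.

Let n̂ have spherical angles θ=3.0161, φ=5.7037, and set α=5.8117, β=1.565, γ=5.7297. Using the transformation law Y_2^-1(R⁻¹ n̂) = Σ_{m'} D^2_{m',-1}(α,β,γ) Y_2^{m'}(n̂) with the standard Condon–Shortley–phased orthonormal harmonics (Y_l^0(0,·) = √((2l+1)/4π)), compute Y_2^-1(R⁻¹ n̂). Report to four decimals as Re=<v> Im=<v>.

Re=0.0781 Im=-0.0468

Need the full column D^2_{m',-1} for m'=−2..2 at α=5.8117, β=1.565, γ=5.7297.
cos(β/2)=0.709153, sin(β/2)=0.705055
d^2_{-2,-1}: single k=1 term ⇒ +0.502890;  D = +0.037351-0.501501i
d^2_{-1,-1}: k∈[0..1] ⇒ +0.252907 -0.749975 = -0.497068;  D = -0.258040+0.424844i
d^2_{0,-1}: k∈[0..1] ⇒ -0.615912 +0.608813 = -0.007099;  D = -0.006039+0.003732i
d^2_{1,-1}: k∈[0..1] ⇒ +0.749975 -0.247110 = +0.502865;  D = +0.501175-0.041189i
d^2_{2,-1}: single k=0 term ⇒ -0.497094;  D = -0.459863-0.188753i
Y_2^{m'}(θ=3.0161,φ=5.7037) and Σ D·Y over m':
  (+0.0374-0.5015i)·(+0.0024+0.0055i)  (-0.2580+0.4248i)·(-0.0803-0.0525i)  (-0.0060+0.0037i)·(+0.6160+0.0000i)  (+0.5012-0.0412i)·(+0.0803-0.0525i)  (-0.4599-0.1888i)·(+0.0024-0.0055i)
Y_2^-1(R⁻¹ n̂) = +0.078090-0.046799i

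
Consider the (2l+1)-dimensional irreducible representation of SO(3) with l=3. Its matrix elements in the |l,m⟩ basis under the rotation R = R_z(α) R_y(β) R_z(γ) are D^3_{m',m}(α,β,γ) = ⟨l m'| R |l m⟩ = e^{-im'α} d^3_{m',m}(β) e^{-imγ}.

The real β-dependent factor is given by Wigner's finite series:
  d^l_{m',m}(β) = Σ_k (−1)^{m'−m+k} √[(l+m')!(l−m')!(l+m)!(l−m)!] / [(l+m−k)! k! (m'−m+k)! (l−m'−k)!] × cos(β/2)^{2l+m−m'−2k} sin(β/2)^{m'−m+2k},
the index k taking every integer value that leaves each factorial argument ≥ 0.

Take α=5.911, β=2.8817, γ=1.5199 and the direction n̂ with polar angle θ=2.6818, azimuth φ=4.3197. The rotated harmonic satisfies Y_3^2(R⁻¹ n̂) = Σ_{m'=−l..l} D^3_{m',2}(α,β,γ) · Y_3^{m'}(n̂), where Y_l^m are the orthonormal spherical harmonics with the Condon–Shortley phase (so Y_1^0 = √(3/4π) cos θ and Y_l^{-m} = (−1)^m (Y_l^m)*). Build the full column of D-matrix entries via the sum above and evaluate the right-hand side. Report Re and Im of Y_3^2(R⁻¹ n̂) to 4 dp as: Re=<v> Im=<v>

Need the full column D^3_{m',2} for m'=−3..3 at α=5.911, β=2.8817, γ=1.5199.
cos(β/2)=0.129581, sin(β/2)=0.991569
d^3_{-3,2}: single k=5 term ⇒ +0.304250;  D = -0.160590+0.258417i
d^3_{-2,2}: k∈[4..5] ⇒ +0.081160 -0.950467 = -0.869307;  D = +0.695927-0.520942i
d^3_{-1,2}: k∈[3..4] ⇒ +0.013416 -0.392785 = -0.379370;  D = +0.365586-0.101333i
d^3_{0,2}: k∈[2..3] ⇒ +0.001518 -0.088907 = -0.087388;  D = +0.086936+0.008880i
d^3_{1,2}: k∈[1..2] ⇒ +0.000115 -0.013416 = -0.013301;  D = +0.011835+0.006071i
d^3_{2,2}: k∈[0..1] ⇒ +0.000005 -0.001386 = -0.001381;  D = +0.000916+0.001034i
d^3_{3,2}: single k=0 term ⇒ -0.000089;  D = +0.000031+0.000083i
Y_3^{m'}(θ=2.6818,φ=4.3197) and Σ D·Y over m':
  (-0.1606+0.2584i)·(+0.0337-0.0140i)  (+0.6959-0.5209i)·(+0.1275+0.1275i)  (+0.3656-0.1013i)·(-0.1655+0.3995i)  (+0.0869+0.0089i)·(-0.3396+0.0000i)  (+0.0118+0.0061i)·(+0.1655+0.3995i)  (+0.0009+0.0010i)·(+0.1275-0.1275i)  (+0.0000+0.0001i)·(-0.0337-0.0140i)
Y_3^2(R⁻¹ n̂) = +0.103631+0.198821i

Re=0.1036 Im=0.1988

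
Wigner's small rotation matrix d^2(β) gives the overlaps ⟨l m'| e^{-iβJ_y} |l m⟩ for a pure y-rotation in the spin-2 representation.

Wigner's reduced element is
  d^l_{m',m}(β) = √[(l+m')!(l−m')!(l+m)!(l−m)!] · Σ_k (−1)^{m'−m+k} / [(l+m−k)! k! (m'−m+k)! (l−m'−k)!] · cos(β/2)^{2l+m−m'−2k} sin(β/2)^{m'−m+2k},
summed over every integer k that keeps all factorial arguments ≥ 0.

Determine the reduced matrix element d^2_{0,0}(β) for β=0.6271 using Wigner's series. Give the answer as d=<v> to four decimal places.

d^2_{0,0}(β=0.6271) via Wigner's sum:
With c≡cos(β/2)=0.951245 and s≡sin(β/2)=0.308437, N=[2·2·2·2]^{1/2}=4.000000
k∈{0,1,2} keeps every argument non-negative
  k=0: (−1)^0·4.0000/(4)·0.9512^4·0.3084^0 = +0.818783
  k=1: (−1)^1·4.0000/(1)·0.9512^2·0.3084^2 = -0.344333
  k=2: (−1)^2·4.0000/(4)·0.9512^0·0.3084^4 = +0.009050
d^2_{0,0}(0.6271) = +0.818783 -0.344333 +0.009050 = +0.483500

d=0.4835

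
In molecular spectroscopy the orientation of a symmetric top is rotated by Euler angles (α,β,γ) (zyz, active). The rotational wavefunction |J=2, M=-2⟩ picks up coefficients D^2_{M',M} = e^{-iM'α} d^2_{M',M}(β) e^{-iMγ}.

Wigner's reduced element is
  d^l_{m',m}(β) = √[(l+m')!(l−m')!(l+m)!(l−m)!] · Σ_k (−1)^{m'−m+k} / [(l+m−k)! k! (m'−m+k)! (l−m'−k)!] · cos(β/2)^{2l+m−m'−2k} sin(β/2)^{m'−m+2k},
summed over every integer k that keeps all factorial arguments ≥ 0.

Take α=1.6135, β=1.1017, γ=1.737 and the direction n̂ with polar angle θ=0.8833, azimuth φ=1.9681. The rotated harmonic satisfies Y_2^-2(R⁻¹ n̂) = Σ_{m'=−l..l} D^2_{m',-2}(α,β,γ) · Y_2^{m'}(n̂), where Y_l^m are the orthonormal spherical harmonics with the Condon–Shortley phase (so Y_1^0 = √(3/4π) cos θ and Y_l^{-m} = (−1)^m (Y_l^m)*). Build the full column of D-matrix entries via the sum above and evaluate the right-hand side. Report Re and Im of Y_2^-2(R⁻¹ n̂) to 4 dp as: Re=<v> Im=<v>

Re=0.0217 Im=-0.0448

Need the full column D^2_{m',-2} for m'=−2..2 at α=1.6135, β=1.1017, γ=1.737.
cos(β/2)=0.852080, sin(β/2)=0.523412
d^2_{-2,-2}: single k=0 term ⇒ +0.527134;  D = +0.481789+0.213892i
d^2_{-1,-2}: single k=0 term ⇒ -0.647611;  D = -0.237269+0.602581i
d^2_{0,-2}: single k=0 term ⇒ +0.487218;  D = -0.460547-0.158989i
d^2_{1,-2}: single k=0 term ⇒ -0.244366;  D = +0.069808-0.234183i
d^2_{2,-2}: single k=0 term ⇒ +0.075054;  D = +0.072776+0.018350i
Y_2^{m'}(θ=0.8833,φ=1.9681) and Σ D·Y over m':
  (+0.4818+0.2139i)·(-0.1616+0.1646i)  (-0.2373+0.6026i)·(-0.1466-0.3494i)  (-0.4605-0.1590i)·(+0.0657+0.0000i)  (+0.0698-0.2342i)·(+0.1466-0.3494i)  (+0.0728+0.0184i)·(-0.1616-0.1646i)
Y_2^-2(R⁻¹ n̂) = +0.021667-0.044805i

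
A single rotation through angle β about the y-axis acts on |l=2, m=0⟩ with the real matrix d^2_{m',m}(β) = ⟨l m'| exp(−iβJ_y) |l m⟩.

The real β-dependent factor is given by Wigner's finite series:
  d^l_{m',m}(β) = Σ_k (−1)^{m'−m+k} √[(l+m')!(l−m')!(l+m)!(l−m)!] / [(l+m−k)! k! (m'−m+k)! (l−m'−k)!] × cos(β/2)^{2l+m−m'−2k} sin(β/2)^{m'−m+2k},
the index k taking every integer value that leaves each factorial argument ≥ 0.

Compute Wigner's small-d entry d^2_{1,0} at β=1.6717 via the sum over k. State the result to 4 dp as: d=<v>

d=0.1227

d^2_{1,0}(β=1.6717) via Wigner's sum:
Half-angle: c=0.670547, s=0.741867. N=√(6·1·2·2)=4.898979
k∈{0,1} keeps every argument non-negative
  k=0: (−1)^1·4.8990/(2)·0.6705^3·0.7419^1 = -0.547886
  k=1: (−1)^2·4.8990/(2)·0.6705^1·0.7419^3 = +0.670630
d^2_{1,0}(1.6717) = -0.547886 +0.670630 = +0.122744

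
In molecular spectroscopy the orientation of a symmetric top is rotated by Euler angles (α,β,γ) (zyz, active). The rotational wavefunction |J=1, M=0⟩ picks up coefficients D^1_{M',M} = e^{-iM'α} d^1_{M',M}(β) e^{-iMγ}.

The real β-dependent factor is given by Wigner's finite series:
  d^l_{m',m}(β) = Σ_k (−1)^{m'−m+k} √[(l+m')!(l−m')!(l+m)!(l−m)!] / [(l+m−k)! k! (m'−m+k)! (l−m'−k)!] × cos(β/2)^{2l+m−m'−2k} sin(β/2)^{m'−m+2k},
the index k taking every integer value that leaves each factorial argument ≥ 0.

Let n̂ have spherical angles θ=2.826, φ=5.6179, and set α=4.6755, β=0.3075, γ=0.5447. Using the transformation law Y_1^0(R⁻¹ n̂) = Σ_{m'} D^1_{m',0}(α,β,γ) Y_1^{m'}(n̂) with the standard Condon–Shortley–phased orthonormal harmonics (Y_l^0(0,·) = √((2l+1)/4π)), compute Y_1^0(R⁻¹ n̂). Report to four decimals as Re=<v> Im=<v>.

Re=-0.4157 Im=0.0000

Need the full column D^1_{m',0} for m'=−1..1 at α=4.6755, β=0.3075, γ=0.5447.
cos(β/2)=0.988204, sin(β/2)=0.153145
d^1_{-1,0}: single k=1 term ⇒ +0.214025;  D = -0.007893-0.213879i
d^1_{0,0}: k∈[0..1] ⇒ +0.976547 -0.023453 = +0.953093;  D = +0.953093+0.000000i
d^1_{1,0}: single k=0 term ⇒ -0.214025;  D = +0.007893-0.213879i
Y_1^{m'}(θ=2.826,φ=5.6179) and Σ D·Y over m':
  (-0.0079-0.2139i)·(+0.0844+0.0662i)  (+0.9531+0.0000i)·(-0.4645+0.0000i)  (+0.0079-0.2139i)·(-0.0844+0.0662i)
Y_1^0(R⁻¹ n̂) = -0.415702+0.000000i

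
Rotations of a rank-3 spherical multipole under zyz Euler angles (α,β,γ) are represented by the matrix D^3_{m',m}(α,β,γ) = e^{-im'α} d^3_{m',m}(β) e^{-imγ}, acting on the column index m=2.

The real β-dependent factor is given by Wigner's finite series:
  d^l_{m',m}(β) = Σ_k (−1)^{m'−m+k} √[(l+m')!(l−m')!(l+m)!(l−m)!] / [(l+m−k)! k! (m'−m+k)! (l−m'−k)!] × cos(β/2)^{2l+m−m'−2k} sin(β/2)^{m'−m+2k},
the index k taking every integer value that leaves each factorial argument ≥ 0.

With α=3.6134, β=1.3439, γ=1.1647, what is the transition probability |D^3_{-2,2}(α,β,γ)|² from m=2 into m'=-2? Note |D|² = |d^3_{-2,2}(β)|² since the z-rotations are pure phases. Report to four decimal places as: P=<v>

D^3_{-2,2}(3.6134,1.3439,1.1647) = e^{-i·-2·3.6134}·d^3_{-2,2}(1.3439)·e^{-i·2·1.1647}. Compute d first:
Half-angle: c=0.782609, s=0.622513. N=√(1·120·120·1)=120.000000
k∈{4,5} keeps every argument non-negative
  k=4: (−1)^0·120.0000/(24)·0.7826^2·0.6225^4 = +0.459890
  k=5: (−1)^1·120.0000/(120)·0.7826^0·0.6225^6 = -0.058196
d^3_{-2,2}(1.3439) = +0.459890 -0.058196 = +0.401695
|D^3_{-2,2}|² = |d^3_{-2,2}(β)|² = (+0.401695)² = 0.161359 (the z-rotation phases have unit modulus)

P=0.1614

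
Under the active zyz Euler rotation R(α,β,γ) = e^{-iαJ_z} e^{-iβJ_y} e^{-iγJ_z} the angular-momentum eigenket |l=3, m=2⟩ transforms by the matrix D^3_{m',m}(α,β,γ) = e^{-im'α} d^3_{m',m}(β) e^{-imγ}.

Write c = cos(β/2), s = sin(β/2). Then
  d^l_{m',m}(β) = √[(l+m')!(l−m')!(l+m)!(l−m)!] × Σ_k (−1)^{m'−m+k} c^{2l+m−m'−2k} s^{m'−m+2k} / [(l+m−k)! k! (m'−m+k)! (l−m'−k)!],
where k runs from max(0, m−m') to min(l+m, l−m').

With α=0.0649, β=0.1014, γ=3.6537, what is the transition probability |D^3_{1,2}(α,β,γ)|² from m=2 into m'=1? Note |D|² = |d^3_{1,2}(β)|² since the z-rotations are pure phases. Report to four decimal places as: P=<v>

First d^3_{1,2}(β=0.1014), then the phase factors e^{-i(1)α} and e^{-i(2)γ}:
c=cos(0.1014/2)=0.998715, s=sin(0.1014/2)=0.050678; N=√[24·2·120·1]=75.894664
k: max(0,(2)−(1))=1 … min(3+(2),3−(1))=2
  k=1: (−1)^0·75.8947/(24)·0.9987^5·0.0507^1 = +0.159232
  k=2: (−1)^1·75.8947/(12)·0.9987^3·0.0507^3 = -0.000820
d^3_{1,2}(0.1014) = +0.159232 -0.000820 = +0.158412
|D^3_{1,2}|² = |d^3_{1,2}(β)|² = (+0.158412)² = 0.025094 (the z-rotation phases have unit modulus)

P=0.0251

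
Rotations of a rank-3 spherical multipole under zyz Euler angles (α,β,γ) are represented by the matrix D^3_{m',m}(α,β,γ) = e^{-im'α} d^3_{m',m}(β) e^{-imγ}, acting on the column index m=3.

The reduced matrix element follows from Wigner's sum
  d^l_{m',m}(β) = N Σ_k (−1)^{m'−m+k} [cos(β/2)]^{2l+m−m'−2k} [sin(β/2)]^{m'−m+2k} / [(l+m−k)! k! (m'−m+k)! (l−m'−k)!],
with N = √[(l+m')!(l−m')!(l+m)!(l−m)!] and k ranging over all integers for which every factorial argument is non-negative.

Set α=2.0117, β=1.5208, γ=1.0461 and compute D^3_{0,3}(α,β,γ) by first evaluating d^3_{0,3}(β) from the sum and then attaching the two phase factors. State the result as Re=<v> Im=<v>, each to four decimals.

First d^3_{0,3}(β=1.5208), then the phase factors e^{-i(0)α} and e^{-i(3)γ}:
With c≡cos(β/2)=0.724560 and s≡sin(β/2)=0.689211, N=[6·6·720·1]^{1/2}=160.996894
k: max(0,(3)−(0))=3 … min(3+(3),3−(0))=3
  k=3: (−1)^0·160.9969/(36)·0.7246^3·0.6892^3 = +0.556924
d^3_{0,3}(1.5208) = +0.556924
Phases: e^{-i·(0)·2.0117}=+1.000000+0.000000i, e^{-i·(3)·1.0461}=-0.999995-0.003293i ⇒ D=-0.556921-0.001834i

Re=-0.5569 Im=-0.0018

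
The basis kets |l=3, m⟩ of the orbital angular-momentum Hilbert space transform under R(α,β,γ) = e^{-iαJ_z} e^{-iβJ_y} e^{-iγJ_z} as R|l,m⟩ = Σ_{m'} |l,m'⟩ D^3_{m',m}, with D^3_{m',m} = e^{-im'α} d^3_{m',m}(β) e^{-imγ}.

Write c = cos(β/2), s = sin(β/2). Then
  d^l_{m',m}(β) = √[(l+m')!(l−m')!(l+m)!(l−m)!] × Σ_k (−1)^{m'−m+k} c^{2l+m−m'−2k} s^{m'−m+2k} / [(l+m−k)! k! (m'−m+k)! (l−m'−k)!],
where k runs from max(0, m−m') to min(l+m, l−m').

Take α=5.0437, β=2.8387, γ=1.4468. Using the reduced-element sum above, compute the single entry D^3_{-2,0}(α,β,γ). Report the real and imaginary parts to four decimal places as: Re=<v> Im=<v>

D^3_{-2,0}(5.0437,2.8387,1.4468) = e^{-i·-2·5.0437}·d^3_{-2,0}(2.8387)·e^{-i·0·1.4468}. Compute d first:
Half-angle: c=0.150868, s=0.988554. N=√(1·120·6·6)=65.726707
Admissible k: 2..3 (factorial args all ≥0)
  k=2: (−1)^0·65.7267/(12)·0.1509^4·0.9886^2 = +0.002773
  k=3: (−1)^1·65.7267/(12)·0.1509^2·0.9886^4 = -0.119057
d^3_{-2,0}(2.8387) = +0.002773 -0.119057 = -0.116284
D = (-0.788382-0.615186i)·(-0.116284)·(+1.000000+0.000000i) = +0.091677+0.071537i

Re=0.0917 Im=0.0715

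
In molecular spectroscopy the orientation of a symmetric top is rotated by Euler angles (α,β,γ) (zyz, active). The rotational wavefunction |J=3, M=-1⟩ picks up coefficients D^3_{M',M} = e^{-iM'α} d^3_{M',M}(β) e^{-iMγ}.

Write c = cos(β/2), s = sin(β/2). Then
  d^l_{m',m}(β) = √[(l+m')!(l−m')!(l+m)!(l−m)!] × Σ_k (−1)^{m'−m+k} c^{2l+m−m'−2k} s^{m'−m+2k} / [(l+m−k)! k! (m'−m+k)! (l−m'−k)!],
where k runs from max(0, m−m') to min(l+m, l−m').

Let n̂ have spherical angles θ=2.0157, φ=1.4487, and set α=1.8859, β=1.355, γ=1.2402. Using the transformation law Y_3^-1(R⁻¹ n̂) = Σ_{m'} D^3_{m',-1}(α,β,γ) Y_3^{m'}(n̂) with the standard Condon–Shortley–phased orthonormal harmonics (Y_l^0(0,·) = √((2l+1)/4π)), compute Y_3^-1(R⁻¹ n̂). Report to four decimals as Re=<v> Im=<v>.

Re=-0.0814 Im=0.3324

Need the full column D^3_{m',-1} for m'=−3..3 at α=1.8859, β=1.355, γ=1.2402.
cos(β/2)=0.779142, sin(β/2)=0.626847
d^3_{-3,-1}: single k=2 term ⇒ +0.560836;  D = +0.458168+0.323448i
d^3_{-2,-1}: k∈[1..2] ⇒ +0.569175 -0.736826 = -0.167652;  D = -0.049482+0.160183i
d^3_{-1,-1}: k∈[0..2] ⇒ +0.223718 -1.158458 +0.562382 = -0.372358;  D = +0.372314-0.005769i
d^3_{0,-1}: k∈[0..2] ⇒ -0.623499 +1.210729 -0.261226 = +0.326004;  D = +0.105823+0.308351i
d^3_{1,-1}: k∈[0..2] ⇒ +0.868844 -0.749843 +0.060669 = +0.179670;  D = +0.143499-0.108118i
d^3_{2,-1}: k∈[0..1] ⇒ -0.736826 +0.238465 = -0.498361;  D = +0.408483+0.285492i
d^3_{3,-1}: single k=0 term ⇒ +0.363016;  D = -0.105505+0.347346i
Y_3^{m'}(θ=2.0157,φ=1.4487) and Σ D·Y over m':
  (+0.4582+0.3234i)·(-0.1099+0.2865i)  (-0.0495+0.1602i)·(+0.3477+0.0866i)  (+0.3723-0.0058i)·(-0.0026+0.0214i)  (+0.1058+0.3084i)·(+0.3331+0.0000i)  (+0.1435-0.1081i)·(+0.0026+0.0214i)  (+0.4085+0.2855i)·(+0.3477-0.0866i)  (-0.1055+0.3473i)·(+0.1099+0.2865i)
Y_3^-1(R⁻¹ n̂) = -0.081350+0.332435i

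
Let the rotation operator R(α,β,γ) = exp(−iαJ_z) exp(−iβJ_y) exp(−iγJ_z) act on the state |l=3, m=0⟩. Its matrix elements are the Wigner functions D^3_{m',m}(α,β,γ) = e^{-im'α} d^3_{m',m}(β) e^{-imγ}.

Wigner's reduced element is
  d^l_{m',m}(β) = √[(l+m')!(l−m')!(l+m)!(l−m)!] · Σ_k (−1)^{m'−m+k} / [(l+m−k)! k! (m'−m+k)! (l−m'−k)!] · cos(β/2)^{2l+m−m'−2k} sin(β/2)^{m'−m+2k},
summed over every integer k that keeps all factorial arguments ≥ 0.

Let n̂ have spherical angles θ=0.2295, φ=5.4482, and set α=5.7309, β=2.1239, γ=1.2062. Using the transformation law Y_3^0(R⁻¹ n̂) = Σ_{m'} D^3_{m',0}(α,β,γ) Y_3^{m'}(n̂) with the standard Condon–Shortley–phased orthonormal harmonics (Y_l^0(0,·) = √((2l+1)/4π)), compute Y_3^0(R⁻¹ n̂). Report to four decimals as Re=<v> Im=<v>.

Re=0.3001 Im=0.0000

Need the full column D^3_{m',0} for m'=−3..3 at α=5.7309, β=2.1239, γ=1.2062.
cos(β/2)=0.487170, sin(β/2)=0.873307
d^3_{-3,0}: single k=3 term ⇒ +0.344396;  D = -0.029602-0.343121i
d^3_{-2,0}: k∈[2..3] ⇒ +0.235297 -0.756118 = -0.520821;  D = -0.234118+0.465235i
d^3_{-1,0}: k∈[1..3] ⇒ +0.083016 -0.800303 +0.857248 = +0.139960;  D = +0.119152-0.073428i
d^3_{0,0}: k∈[0..3] ⇒ +0.013369 -0.386633 +1.242429 -0.443611 = +0.425554;  D = +0.425554+0.000000i
d^3_{1,0}: k∈[0..2] ⇒ -0.083016 +0.800303 -0.857248 = -0.139960;  D = -0.119152-0.073428i
d^3_{2,0}: k∈[0..1] ⇒ +0.235297 -0.756118 = -0.520821;  D = -0.234118-0.465235i
d^3_{3,0}: single k=0 term ⇒ -0.344396;  D = +0.029602-0.343121i
Y_3^{m'}(θ=0.2295,φ=5.4482) and Σ D·Y over m':
  (-0.0296-0.3431i)·(-0.0039+0.0029i)  (-0.2341+0.4652i)·(-0.0051+0.0512i)  (+0.1192-0.0734i)·(+0.1846+0.2039i)  (+0.4256+0.0000i)·(+0.6328+0.0000i)  (-0.1192-0.0734i)·(-0.1846+0.2039i)  (-0.2341-0.4652i)·(-0.0051-0.0512i)  (+0.0296-0.3431i)·(+0.0039+0.0029i)
Y_3^0(R⁻¹ n̂) = +0.300147+0.000000i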